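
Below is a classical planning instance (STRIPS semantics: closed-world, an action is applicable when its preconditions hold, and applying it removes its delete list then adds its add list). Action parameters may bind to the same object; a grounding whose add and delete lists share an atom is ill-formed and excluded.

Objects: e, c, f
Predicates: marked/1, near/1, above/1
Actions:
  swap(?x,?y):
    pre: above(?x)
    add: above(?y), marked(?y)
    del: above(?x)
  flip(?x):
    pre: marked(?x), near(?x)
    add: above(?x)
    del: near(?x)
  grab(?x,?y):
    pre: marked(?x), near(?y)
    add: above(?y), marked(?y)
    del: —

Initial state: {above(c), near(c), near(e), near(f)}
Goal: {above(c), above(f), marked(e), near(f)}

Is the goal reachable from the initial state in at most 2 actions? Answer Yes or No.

1. swap(c,e)  →  {above(e), marked(e), near(c), near(e), near(f)}
2. swap(e,c)  →  {above(c), marked(c), marked(e), near(c), near(e), near(f)}
3. grab(e,f)  →  {above(c), above(f), marked(c), marked(e), marked(f), near(c), near(e), near(f)}
optimal plan length = 3; 3 > 2

No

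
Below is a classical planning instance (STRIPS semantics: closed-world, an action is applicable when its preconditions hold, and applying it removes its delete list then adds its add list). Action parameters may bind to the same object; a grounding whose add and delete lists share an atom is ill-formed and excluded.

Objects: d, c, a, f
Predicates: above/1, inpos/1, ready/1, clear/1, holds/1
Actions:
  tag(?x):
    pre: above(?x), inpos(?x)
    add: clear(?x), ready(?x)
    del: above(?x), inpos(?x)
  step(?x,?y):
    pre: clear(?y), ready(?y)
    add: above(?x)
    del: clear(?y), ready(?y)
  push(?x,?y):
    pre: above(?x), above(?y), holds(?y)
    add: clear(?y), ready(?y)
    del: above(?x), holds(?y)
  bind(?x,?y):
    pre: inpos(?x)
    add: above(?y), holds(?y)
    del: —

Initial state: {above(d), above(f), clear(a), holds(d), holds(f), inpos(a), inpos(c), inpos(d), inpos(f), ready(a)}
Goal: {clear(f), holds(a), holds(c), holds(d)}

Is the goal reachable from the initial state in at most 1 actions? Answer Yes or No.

No

1. tag(f)  →  {above(d), clear(a), clear(f), holds(d), holds(f), inpos(a), inpos(c), inpos(d), ready(a), ready(f)}
2. bind(d,c)  →  {above(c), above(d), clear(a), clear(f), holds(c), holds(d), holds(f), inpos(a), inpos(c), inpos(d), ready(a), ready(f)}
3. bind(d,a)  →  {above(a), above(c), above(d), clear(a), clear(f), holds(a), holds(c), holds(d), holds(f), inpos(a), inpos(c), inpos(d), ready(a), ready(f)}
optimal plan length = 3; 3 > 1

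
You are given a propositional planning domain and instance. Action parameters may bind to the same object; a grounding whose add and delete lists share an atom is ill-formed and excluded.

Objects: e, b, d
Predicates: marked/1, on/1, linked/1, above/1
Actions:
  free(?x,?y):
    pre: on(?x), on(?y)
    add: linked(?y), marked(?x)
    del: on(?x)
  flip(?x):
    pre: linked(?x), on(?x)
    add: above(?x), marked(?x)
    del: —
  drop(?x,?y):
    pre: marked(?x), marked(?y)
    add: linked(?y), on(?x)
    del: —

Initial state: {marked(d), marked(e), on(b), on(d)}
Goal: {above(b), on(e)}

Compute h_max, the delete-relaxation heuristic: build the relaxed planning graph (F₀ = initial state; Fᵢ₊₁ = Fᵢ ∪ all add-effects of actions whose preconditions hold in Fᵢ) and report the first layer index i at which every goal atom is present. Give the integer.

F0 = init (4 atoms)
F1 = F0 ∪ {linked(b), linked(d), linked(e), marked(b), on(e)}  (9 atoms)
F2 = F1 ∪ {above(b), above(d), above(e)}  (12 atoms)
goal ⊆ F2  ⇒  h_max = 2

2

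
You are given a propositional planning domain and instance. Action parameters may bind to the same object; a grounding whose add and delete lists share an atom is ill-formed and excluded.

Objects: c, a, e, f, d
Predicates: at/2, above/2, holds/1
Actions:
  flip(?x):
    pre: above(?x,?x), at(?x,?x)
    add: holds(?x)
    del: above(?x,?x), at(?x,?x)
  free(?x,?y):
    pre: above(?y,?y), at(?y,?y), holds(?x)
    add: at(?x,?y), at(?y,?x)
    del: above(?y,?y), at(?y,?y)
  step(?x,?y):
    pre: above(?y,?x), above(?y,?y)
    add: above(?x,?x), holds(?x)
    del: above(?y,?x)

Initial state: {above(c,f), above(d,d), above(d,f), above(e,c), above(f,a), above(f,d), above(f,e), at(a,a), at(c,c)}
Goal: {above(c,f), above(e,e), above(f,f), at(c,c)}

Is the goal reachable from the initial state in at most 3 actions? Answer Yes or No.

Yes

1. step(f,d)  →  {above(c,f), above(d,d), above(e,c), above(f,a), above(f,d), above(f,e), above(f,f), at(a,a), at(c,c), holds(f)}
2. step(e,f)  →  {above(c,f), above(d,d), above(e,c), above(e,e), above(f,a), above(f,d), above(f,f), at(a,a), at(c,c), holds(e), holds(f)}
optimal plan length = 2; 2 ≤ 3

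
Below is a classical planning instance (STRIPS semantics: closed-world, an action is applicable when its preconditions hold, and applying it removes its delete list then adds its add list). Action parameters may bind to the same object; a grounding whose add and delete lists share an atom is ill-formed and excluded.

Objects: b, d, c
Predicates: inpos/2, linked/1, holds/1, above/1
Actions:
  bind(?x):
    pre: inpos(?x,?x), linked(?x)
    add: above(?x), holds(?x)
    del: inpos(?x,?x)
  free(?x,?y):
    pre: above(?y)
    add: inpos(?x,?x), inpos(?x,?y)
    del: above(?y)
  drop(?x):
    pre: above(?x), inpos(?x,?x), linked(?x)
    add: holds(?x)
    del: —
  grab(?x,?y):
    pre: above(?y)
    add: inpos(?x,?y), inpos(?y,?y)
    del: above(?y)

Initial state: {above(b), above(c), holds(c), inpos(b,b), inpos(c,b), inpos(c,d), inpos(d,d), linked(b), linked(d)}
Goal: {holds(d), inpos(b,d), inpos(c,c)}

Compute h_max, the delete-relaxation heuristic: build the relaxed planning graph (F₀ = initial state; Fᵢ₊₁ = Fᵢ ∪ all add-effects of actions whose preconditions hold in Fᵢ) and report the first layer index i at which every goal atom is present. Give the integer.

2

F0 = init (9 atoms)
F1 = F0 ∪ {above(d), holds(b), holds(d), inpos(b,c), inpos(c,c), inpos(d,b), inpos(d,c)}  (16 atoms)
F2 = F1 ∪ {inpos(b,d)}  (17 atoms)
goal ⊆ F2  ⇒  h_max = 2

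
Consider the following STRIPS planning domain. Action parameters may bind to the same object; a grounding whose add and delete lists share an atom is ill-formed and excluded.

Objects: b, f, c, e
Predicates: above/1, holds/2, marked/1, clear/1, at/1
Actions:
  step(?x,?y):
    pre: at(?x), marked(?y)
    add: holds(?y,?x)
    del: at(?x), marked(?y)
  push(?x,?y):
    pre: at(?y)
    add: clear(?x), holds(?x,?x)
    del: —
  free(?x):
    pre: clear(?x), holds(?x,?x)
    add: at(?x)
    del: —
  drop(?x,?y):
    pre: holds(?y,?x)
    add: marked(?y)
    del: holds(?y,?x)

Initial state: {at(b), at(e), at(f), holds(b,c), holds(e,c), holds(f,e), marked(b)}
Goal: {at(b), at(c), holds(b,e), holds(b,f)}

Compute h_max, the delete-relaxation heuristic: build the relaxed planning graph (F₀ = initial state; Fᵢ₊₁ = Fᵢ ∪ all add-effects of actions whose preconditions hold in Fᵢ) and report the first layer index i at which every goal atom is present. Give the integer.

2

F0 = init (7 atoms)
F1 = F0 ∪ {clear(b), clear(c), clear(e), clear(f), holds(b,b), holds(b,e), holds(b,f), holds(c,c), holds(e,e), holds(f,f), marked(e), marked(f)}  (19 atoms)
F2 = F1 ∪ {at(c), holds(e,b), holds(e,f), holds(f,b), marked(c)}  (24 atoms)
goal ⊆ F2  ⇒  h_max = 2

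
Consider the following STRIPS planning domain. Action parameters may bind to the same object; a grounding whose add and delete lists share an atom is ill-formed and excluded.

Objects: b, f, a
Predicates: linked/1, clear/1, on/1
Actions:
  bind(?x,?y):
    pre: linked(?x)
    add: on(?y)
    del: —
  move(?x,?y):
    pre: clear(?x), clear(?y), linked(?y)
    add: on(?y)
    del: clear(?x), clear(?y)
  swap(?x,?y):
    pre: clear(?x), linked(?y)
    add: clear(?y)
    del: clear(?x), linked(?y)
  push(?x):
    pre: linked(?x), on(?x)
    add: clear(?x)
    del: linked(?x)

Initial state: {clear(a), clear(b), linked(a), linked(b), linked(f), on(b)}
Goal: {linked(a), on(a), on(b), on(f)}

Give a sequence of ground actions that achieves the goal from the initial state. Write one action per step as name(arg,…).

bind(b,f); bind(b,a)

1. bind(b,f)  →  {clear(a), clear(b), linked(a), linked(b), linked(f), on(b), on(f)}
2. bind(b,a)  →  {clear(a), clear(b), linked(a), linked(b), linked(f), on(a), on(b), on(f)}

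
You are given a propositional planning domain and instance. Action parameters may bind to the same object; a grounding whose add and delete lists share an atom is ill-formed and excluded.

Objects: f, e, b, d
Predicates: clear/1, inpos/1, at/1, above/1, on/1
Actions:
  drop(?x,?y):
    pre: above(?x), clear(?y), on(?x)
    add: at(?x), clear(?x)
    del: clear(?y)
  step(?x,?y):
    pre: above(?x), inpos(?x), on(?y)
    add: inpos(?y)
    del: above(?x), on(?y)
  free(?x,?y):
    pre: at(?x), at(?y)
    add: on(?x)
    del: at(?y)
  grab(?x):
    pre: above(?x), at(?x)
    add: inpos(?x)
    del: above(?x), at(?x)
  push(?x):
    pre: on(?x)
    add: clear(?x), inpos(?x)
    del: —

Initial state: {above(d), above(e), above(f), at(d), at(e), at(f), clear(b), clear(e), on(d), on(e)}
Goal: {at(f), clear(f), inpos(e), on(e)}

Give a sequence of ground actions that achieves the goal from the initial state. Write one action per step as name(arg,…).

free(f,f); drop(f,e); grab(e)

1. free(f,f)  →  {above(d), above(e), above(f), at(d), at(e), clear(b), clear(e), on(d), on(e), on(f)}
2. drop(f,e)  →  {above(d), above(e), above(f), at(d), at(e), at(f), clear(b), clear(f), on(d), on(e), on(f)}
3. grab(e)  →  {above(d), above(f), at(d), at(f), clear(b), clear(f), inpos(e), on(d), on(e), on(f)}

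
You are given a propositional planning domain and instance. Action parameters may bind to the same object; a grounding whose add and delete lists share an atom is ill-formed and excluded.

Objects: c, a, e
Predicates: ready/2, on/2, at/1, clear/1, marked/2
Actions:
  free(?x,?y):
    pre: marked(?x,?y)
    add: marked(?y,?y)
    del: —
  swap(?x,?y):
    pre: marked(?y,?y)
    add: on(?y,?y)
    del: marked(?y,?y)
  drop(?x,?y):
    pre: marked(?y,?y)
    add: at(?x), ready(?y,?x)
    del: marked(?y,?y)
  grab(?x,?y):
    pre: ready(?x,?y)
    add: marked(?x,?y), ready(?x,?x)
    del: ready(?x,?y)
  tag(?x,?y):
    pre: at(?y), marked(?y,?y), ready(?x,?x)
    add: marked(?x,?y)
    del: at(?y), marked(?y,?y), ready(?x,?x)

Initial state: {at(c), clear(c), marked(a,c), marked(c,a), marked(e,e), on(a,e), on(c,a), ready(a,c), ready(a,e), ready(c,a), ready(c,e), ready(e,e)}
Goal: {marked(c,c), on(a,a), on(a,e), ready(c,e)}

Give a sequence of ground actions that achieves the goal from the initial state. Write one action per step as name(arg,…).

1. free(c,a)  →  {at(c), clear(c), marked(a,a), marked(a,c), marked(c,a), marked(e,e), on(a,e), on(c,a), ready(a,c), ready(a,e), ready(c,a), ready(c,e), ready(e,e)}
2. free(a,c)  →  {at(c), clear(c), marked(a,a), marked(a,c), marked(c,a), marked(c,c), marked(e,e), on(a,e), on(c,a), ready(a,c), ready(a,e), ready(c,a), ready(c,e), ready(e,e)}
3. swap(c,a)  →  {at(c), clear(c), marked(a,c), marked(c,a), marked(c,c), marked(e,e), on(a,a), on(a,e), on(c,a), ready(a,c), ready(a,e), ready(c,a), ready(c,e), ready(e,e)}

free(c,a); free(a,c); swap(c,a)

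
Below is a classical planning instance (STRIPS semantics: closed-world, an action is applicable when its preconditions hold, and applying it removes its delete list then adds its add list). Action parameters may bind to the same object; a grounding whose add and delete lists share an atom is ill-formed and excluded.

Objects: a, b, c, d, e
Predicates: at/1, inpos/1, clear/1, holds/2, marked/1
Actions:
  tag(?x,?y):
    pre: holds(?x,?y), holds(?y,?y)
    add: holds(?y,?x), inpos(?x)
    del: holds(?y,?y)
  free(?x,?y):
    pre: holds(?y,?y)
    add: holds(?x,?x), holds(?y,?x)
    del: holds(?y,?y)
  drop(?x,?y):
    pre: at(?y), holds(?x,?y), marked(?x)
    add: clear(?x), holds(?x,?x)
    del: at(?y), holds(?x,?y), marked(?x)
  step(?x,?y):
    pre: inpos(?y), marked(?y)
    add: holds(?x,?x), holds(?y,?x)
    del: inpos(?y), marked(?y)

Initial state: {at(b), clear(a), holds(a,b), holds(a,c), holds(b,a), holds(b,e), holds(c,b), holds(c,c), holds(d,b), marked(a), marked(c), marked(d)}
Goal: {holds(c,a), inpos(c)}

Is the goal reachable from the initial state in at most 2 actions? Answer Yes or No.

1. free(a,c)  →  {at(b), clear(a), holds(a,a), holds(a,b), holds(a,c), holds(b,a), holds(b,e), holds(c,a), holds(c,b), holds(d,b), marked(a), marked(c), marked(d)}
2. tag(c,a)  →  {at(b), clear(a), holds(a,b), holds(a,c), holds(b,a), holds(b,e), holds(c,a), holds(c,b), holds(d,b), inpos(c), marked(a), marked(c), marked(d)}
optimal plan length = 2; 2 ≤ 2

Yes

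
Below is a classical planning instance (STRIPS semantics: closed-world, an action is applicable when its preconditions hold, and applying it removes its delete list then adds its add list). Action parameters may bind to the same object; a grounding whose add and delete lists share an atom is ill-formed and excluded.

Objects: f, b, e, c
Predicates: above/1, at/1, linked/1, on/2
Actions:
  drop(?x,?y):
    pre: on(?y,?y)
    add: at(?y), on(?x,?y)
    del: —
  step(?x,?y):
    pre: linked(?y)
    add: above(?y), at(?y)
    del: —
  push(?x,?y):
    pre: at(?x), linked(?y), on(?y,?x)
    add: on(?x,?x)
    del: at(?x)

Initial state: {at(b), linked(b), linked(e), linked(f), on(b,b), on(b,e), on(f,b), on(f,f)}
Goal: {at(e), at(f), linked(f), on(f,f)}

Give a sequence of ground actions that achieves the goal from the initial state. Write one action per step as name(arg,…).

1. drop(f,f)  →  {at(b), at(f), linked(b), linked(e), linked(f), on(b,b), on(b,e), on(f,b), on(f,f)}
2. step(f,e)  →  {above(e), at(b), at(e), at(f), linked(b), linked(e), linked(f), on(b,b), on(b,e), on(f,b), on(f,f)}

drop(f,f); step(f,e)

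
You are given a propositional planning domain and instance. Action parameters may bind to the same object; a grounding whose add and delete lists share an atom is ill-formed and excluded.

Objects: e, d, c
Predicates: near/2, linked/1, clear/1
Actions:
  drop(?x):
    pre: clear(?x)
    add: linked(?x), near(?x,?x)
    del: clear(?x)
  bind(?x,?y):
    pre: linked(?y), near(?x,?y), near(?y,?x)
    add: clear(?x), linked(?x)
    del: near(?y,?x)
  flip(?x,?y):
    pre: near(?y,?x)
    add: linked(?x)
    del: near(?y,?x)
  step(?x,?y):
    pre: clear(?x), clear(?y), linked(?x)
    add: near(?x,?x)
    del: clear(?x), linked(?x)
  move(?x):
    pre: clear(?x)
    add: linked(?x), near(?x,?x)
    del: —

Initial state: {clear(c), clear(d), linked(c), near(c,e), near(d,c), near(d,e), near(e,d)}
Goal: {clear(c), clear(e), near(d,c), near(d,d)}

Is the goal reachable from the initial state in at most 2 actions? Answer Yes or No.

1. drop(d)  →  {clear(c), linked(c), linked(d), near(c,e), near(d,c), near(d,d), near(d,e), near(e,d)}
2. bind(e,d)  →  {clear(c), clear(e), linked(c), linked(d), linked(e), near(c,e), near(d,c), near(d,d), near(e,d)}
optimal plan length = 2; 2 ≤ 2

Yes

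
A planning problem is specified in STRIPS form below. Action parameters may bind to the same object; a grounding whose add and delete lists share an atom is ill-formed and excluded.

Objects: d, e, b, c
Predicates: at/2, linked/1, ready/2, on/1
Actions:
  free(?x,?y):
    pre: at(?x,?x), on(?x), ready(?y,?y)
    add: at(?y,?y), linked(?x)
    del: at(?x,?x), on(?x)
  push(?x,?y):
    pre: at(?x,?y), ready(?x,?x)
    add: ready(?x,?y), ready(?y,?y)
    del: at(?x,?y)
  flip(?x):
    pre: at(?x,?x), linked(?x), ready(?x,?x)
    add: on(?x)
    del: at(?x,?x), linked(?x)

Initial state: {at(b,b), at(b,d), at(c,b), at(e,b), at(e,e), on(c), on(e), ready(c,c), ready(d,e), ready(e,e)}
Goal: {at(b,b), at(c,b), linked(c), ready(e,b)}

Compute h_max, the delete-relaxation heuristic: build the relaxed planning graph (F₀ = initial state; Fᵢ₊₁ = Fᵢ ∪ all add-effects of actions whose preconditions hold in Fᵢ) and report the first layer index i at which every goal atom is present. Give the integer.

F0 = init (10 atoms)
F1 = F0 ∪ {at(c,c), linked(e), ready(b,b), ready(c,b), ready(e,b)}  (15 atoms)
F2 = F1 ∪ {linked(c), ready(b,d), ready(d,d)}  (18 atoms)
goal ⊆ F2  ⇒  h_max = 2

2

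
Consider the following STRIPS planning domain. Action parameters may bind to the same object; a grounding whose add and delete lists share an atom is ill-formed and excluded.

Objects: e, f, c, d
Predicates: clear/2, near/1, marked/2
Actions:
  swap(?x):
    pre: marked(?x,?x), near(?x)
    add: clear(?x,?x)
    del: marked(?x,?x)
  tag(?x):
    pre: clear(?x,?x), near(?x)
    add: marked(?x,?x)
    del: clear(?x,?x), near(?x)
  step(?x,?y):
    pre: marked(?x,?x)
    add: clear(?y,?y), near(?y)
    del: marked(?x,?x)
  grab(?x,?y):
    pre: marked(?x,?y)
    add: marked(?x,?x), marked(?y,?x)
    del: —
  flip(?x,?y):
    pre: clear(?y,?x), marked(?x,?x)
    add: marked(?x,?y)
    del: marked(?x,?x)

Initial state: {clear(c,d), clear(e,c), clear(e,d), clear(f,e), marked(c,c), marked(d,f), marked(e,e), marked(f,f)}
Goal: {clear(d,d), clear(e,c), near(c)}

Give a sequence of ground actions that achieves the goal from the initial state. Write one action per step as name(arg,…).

step(e,c); step(f,d)

1. step(e,c)  →  {clear(c,c), clear(c,d), clear(e,c), clear(e,d), clear(f,e), marked(c,c), marked(d,f), marked(f,f), near(c)}
2. step(f,d)  →  {clear(c,c), clear(c,d), clear(d,d), clear(e,c), clear(e,d), clear(f,e), marked(c,c), marked(d,f), near(c), near(d)}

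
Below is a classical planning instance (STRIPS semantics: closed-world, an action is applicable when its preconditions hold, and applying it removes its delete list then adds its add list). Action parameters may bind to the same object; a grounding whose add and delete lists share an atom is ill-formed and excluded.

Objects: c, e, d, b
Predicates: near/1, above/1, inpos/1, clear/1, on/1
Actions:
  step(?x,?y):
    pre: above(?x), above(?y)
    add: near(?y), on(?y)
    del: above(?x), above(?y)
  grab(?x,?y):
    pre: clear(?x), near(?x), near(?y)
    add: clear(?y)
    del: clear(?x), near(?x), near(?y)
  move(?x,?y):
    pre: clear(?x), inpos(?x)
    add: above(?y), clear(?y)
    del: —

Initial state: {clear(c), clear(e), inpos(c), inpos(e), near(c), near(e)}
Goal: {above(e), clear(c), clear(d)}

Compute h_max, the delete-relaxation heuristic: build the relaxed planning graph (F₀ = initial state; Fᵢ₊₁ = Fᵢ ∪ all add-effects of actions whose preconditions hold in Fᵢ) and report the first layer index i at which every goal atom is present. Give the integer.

1

F0 = init (6 atoms)
F1 = F0 ∪ {above(b), above(c), above(d), above(e), clear(b), clear(d)}  (12 atoms)
goal ⊆ F1  ⇒  h_max = 1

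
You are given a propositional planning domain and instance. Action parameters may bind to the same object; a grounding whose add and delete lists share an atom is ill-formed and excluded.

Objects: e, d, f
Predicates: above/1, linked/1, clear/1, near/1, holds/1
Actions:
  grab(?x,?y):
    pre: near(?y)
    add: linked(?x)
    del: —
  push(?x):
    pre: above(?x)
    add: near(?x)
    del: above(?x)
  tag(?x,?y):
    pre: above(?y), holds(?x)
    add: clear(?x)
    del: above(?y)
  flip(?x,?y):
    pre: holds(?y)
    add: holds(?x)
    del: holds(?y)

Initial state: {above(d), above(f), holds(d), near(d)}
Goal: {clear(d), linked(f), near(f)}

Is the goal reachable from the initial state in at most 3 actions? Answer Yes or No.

Yes

1. grab(f,d)  →  {above(d), above(f), holds(d), linked(f), near(d)}
2. push(f)  →  {above(d), holds(d), linked(f), near(d), near(f)}
3. tag(d,d)  →  {clear(d), holds(d), linked(f), near(d), near(f)}
optimal plan length = 3; 3 ≤ 3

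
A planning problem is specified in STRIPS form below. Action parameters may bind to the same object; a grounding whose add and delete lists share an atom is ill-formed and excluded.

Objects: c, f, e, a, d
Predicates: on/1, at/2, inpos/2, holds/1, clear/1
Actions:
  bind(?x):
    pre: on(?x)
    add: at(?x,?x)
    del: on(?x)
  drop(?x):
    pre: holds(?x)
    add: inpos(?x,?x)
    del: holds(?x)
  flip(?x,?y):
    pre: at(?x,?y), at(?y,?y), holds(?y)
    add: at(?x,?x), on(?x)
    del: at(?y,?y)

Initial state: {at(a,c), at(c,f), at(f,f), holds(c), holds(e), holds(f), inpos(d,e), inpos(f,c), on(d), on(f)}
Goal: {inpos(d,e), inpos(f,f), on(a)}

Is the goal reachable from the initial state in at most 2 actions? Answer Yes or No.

No

1. flip(c,f)  →  {at(a,c), at(c,c), at(c,f), holds(c), holds(e), holds(f), inpos(d,e), inpos(f,c), on(c), on(d), on(f)}
2. drop(f)  →  {at(a,c), at(c,c), at(c,f), holds(c), holds(e), inpos(d,e), inpos(f,c), inpos(f,f), on(c), on(d), on(f)}
3. flip(a,c)  →  {at(a,a), at(a,c), at(c,f), holds(c), holds(e), inpos(d,e), inpos(f,c), inpos(f,f), on(a), on(c), on(d), on(f)}
optimal plan length = 3; 3 > 2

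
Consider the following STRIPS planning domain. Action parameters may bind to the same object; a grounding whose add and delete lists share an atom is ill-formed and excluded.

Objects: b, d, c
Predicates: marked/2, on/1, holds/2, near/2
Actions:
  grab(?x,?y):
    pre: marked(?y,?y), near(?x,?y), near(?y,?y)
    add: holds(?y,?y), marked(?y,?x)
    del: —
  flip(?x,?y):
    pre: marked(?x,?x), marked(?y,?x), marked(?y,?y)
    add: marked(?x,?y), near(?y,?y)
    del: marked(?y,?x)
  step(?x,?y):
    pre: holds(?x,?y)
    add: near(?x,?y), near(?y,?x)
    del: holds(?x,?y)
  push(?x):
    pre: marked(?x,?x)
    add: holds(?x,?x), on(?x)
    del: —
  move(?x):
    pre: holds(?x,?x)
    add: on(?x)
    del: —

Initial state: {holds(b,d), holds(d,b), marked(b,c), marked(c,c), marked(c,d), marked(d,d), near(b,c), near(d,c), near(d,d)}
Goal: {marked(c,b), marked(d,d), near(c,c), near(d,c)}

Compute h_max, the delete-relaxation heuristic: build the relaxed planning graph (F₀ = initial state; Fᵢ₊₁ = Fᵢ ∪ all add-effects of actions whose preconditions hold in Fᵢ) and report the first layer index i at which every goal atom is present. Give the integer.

2

F0 = init (9 atoms)
F1 = F0 ∪ {holds(c,c), holds(d,d), marked(d,c), near(b,d), near(c,c), near(d,b), on(c), on(d)}  (17 atoms)
F2 = F1 ∪ {marked(c,b), marked(d,b)}  (19 atoms)
goal ⊆ F2  ⇒  h_max = 2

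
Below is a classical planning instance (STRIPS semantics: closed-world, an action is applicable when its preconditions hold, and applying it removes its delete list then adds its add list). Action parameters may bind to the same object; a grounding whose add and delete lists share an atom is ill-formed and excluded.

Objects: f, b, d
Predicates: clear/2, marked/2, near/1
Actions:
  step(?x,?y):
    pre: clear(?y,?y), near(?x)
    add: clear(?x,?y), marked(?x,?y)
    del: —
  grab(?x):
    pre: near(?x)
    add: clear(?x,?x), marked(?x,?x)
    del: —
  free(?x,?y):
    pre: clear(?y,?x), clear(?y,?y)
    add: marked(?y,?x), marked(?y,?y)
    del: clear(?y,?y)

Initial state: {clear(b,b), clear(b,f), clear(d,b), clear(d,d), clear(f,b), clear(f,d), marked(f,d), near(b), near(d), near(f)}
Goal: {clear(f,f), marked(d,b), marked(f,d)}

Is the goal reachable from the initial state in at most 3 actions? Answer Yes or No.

1. step(d,b)  →  {clear(b,b), clear(b,f), clear(d,b), clear(d,d), clear(f,b), clear(f,d), marked(d,b), marked(f,d), near(b), near(d), near(f)}
2. grab(f)  →  {clear(b,b), clear(b,f), clear(d,b), clear(d,d), clear(f,b), clear(f,d), clear(f,f), marked(d,b), marked(f,d), marked(f,f), near(b), near(d), near(f)}
optimal plan length = 2; 2 ≤ 3

Yes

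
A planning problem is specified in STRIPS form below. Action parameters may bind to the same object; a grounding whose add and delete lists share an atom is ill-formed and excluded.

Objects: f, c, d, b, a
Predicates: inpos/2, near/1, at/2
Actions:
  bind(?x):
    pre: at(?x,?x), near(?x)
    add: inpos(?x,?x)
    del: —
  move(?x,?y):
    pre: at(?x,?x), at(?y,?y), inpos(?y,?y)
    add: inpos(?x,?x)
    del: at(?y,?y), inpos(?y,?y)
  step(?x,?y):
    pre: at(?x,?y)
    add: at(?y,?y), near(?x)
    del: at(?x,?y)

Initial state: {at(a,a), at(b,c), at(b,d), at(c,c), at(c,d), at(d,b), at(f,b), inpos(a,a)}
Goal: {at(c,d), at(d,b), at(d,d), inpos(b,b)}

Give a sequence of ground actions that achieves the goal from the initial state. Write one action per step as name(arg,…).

1. step(f,b)  →  {at(a,a), at(b,b), at(b,c), at(b,d), at(c,c), at(c,d), at(d,b), inpos(a,a), near(f)}
2. move(b,a)  →  {at(b,b), at(b,c), at(b,d), at(c,c), at(c,d), at(d,b), inpos(b,b), near(f)}
3. step(b,d)  →  {at(b,b), at(b,c), at(c,c), at(c,d), at(d,b), at(d,d), inpos(b,b), near(b), near(f)}

step(f,b); move(b,a); step(b,d)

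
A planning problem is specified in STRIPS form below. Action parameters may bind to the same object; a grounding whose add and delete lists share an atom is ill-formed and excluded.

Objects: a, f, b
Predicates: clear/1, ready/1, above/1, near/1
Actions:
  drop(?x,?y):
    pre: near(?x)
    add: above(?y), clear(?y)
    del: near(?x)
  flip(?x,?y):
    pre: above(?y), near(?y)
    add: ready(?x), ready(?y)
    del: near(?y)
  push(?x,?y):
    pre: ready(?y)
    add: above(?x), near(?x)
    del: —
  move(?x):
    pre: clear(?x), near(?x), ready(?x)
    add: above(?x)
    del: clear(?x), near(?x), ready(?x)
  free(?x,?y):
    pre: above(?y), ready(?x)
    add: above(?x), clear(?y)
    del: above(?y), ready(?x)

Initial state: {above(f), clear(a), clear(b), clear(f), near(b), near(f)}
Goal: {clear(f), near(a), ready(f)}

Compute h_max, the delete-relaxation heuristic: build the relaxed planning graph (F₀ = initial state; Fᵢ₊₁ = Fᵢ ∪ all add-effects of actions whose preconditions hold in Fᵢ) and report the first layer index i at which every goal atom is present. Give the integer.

F0 = init (6 atoms)
F1 = F0 ∪ {above(a), above(b), ready(a), ready(b), ready(f)}  (11 atoms)
F2 = F1 ∪ {near(a)}  (12 atoms)
goal ⊆ F2  ⇒  h_max = 2

2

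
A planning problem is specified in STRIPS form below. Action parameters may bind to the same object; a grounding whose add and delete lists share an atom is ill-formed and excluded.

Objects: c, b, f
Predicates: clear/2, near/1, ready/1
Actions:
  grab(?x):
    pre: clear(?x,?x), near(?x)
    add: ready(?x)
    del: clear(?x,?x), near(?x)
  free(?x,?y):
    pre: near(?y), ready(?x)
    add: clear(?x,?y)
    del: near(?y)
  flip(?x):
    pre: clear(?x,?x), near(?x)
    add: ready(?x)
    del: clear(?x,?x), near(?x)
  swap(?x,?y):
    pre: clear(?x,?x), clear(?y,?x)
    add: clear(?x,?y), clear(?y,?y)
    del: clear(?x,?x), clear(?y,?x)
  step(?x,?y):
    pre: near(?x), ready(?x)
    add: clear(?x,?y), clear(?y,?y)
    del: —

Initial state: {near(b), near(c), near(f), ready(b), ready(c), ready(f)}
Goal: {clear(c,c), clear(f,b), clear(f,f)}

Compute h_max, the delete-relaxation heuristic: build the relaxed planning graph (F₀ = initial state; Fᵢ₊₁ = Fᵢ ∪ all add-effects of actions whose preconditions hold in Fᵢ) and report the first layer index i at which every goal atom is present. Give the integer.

1

F0 = init (6 atoms)
F1 = F0 ∪ {clear(b,b), clear(b,c), clear(b,f), clear(c,b), clear(c,c), clear(c,f), clear(f,b), clear(f,c), clear(f,f)}  (15 atoms)
goal ⊆ F1  ⇒  h_max = 1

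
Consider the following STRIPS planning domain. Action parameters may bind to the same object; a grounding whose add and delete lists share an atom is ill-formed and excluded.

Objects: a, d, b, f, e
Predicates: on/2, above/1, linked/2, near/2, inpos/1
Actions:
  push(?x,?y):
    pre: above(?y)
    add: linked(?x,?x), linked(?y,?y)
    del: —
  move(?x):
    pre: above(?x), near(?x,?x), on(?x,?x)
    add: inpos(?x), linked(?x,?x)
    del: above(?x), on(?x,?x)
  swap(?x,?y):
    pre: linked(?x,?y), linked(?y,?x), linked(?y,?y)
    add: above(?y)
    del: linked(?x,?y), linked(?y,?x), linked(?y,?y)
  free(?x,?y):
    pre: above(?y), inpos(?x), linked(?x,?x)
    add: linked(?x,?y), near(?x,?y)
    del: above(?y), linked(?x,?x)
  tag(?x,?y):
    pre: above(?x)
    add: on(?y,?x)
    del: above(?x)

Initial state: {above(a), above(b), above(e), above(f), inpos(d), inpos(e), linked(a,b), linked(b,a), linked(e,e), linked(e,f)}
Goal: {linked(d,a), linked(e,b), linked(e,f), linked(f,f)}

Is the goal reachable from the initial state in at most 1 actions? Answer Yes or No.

1. push(d,f)  →  {above(a), above(b), above(e), above(f), inpos(d), inpos(e), linked(a,b), linked(b,a), linked(d,d), linked(e,e), linked(e,f), linked(f,f)}
2. free(d,a)  →  {above(b), above(e), above(f), inpos(d), inpos(e), linked(a,b), linked(b,a), linked(d,a), linked(e,e), linked(e,f), linked(f,f), near(d,a)}
3. free(e,b)  →  {above(e), above(f), inpos(d), inpos(e), linked(a,b), linked(b,a), linked(d,a), linked(e,b), linked(e,f), linked(f,f), near(d,a), near(e,b)}
optimal plan length = 3; 3 > 1

No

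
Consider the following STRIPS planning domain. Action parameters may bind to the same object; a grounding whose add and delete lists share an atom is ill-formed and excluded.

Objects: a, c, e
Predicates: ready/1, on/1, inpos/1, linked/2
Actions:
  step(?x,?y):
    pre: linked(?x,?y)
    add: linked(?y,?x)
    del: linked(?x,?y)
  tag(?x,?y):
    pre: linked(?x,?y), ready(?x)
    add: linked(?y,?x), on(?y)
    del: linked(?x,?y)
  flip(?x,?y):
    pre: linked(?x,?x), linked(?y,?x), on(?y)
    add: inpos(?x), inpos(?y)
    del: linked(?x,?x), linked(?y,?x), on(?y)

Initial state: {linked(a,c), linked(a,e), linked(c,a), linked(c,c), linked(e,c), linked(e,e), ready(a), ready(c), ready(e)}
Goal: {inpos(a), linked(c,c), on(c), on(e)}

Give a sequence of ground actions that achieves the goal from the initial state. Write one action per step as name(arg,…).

1. tag(a,c)  →  {linked(a,e), linked(c,a), linked(c,c), linked(e,c), linked(e,e), on(c), ready(a), ready(c), ready(e)}
2. tag(a,e)  →  {linked(c,a), linked(c,c), linked(e,a), linked(e,c), linked(e,e), on(c), on(e), ready(a), ready(c), ready(e)}
3. tag(e,a)  →  {linked(a,e), linked(c,a), linked(c,c), linked(e,c), linked(e,e), on(a), on(c), on(e), ready(a), ready(c), ready(e)}
4. flip(e,a)  →  {inpos(a), inpos(e), linked(c,a), linked(c,c), linked(e,c), on(c), on(e), ready(a), ready(c), ready(e)}

tag(a,c); tag(a,e); tag(e,a); flip(e,a)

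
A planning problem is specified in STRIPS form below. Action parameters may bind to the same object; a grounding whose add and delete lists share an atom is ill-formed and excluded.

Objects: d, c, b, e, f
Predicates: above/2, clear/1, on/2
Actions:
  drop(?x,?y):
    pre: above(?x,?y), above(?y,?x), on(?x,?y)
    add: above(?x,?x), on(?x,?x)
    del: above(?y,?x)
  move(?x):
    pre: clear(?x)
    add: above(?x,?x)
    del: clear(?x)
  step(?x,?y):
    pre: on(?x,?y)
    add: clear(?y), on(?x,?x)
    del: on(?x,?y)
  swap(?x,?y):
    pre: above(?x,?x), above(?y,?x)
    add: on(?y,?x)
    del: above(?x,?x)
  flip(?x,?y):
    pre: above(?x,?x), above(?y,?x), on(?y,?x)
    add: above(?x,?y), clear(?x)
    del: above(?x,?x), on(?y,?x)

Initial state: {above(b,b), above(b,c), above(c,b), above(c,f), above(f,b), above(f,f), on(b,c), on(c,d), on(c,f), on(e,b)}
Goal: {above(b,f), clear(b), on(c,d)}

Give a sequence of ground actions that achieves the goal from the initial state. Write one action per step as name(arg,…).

1. swap(b,f)  →  {above(b,c), above(c,b), above(c,f), above(f,b), above(f,f), on(b,c), on(c,d), on(c,f), on(e,b), on(f,b)}
2. drop(b,c)  →  {above(b,b), above(b,c), above(c,f), above(f,b), above(f,f), on(b,b), on(b,c), on(c,d), on(c,f), on(e,b), on(f,b)}
3. flip(b,f)  →  {above(b,c), above(b,f), above(c,f), above(f,b), above(f,f), clear(b), on(b,b), on(b,c), on(c,d), on(c,f), on(e,b)}

swap(b,f); drop(b,c); flip(b,f)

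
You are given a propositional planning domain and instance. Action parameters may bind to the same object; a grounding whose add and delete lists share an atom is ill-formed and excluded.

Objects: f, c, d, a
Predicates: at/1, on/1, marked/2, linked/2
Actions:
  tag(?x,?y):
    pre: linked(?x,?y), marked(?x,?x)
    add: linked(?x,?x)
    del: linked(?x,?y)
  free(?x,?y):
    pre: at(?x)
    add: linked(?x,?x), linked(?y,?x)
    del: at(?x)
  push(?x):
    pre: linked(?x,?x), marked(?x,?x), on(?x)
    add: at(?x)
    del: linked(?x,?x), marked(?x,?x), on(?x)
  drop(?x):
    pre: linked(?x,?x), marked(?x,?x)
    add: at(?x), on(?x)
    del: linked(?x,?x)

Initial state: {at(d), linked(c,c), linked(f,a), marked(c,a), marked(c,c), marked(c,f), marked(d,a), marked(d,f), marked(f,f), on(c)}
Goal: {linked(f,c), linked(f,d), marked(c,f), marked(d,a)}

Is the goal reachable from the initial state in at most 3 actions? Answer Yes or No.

Yes

1. free(d,f)  →  {linked(c,c), linked(d,d), linked(f,a), linked(f,d), marked(c,a), marked(c,c), marked(c,f), marked(d,a), marked(d,f), marked(f,f), on(c)}
2. push(c)  →  {at(c), linked(d,d), linked(f,a), linked(f,d), marked(c,a), marked(c,f), marked(d,a), marked(d,f), marked(f,f)}
3. free(c,f)  →  {linked(c,c), linked(d,d), linked(f,a), linked(f,c), linked(f,d), marked(c,a), marked(c,f), marked(d,a), marked(d,f), marked(f,f)}
optimal plan length = 3; 3 ≤ 3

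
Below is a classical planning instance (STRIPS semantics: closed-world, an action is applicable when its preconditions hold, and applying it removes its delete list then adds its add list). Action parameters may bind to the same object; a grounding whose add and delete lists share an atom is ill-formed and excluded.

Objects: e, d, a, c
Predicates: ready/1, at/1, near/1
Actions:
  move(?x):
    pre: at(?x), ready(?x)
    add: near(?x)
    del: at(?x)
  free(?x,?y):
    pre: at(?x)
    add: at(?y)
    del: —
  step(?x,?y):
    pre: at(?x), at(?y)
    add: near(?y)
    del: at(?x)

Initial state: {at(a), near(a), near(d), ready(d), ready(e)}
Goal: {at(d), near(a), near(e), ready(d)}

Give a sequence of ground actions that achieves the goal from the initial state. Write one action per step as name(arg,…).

1. free(a,e)  →  {at(a), at(e), near(a), near(d), ready(d), ready(e)}
2. move(e)  →  {at(a), near(a), near(d), near(e), ready(d), ready(e)}
3. free(a,d)  →  {at(a), at(d), near(a), near(d), near(e), ready(d), ready(e)}

free(a,e); move(e); free(a,d)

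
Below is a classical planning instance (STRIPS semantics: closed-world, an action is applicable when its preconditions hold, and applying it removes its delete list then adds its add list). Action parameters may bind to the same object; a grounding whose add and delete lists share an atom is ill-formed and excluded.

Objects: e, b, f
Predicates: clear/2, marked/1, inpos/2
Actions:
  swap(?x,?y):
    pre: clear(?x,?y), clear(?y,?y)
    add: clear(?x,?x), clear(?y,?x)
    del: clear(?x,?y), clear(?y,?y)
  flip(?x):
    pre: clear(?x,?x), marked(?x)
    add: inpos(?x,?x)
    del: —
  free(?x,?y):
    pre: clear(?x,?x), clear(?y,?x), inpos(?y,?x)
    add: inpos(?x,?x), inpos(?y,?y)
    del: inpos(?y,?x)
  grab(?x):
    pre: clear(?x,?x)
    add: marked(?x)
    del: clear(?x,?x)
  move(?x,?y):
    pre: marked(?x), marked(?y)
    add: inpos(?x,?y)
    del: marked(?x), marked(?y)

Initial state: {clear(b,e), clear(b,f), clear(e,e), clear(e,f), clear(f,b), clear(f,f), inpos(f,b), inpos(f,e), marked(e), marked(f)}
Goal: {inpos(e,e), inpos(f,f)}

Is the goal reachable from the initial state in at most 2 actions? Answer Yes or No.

Yes

1. swap(e,f)  →  {clear(b,e), clear(b,f), clear(e,e), clear(f,b), clear(f,e), inpos(f,b), inpos(f,e), marked(e), marked(f)}
2. free(e,f)  →  {clear(b,e), clear(b,f), clear(e,e), clear(f,b), clear(f,e), inpos(e,e), inpos(f,b), inpos(f,f), marked(e), marked(f)}
optimal plan length = 2; 2 ≤ 2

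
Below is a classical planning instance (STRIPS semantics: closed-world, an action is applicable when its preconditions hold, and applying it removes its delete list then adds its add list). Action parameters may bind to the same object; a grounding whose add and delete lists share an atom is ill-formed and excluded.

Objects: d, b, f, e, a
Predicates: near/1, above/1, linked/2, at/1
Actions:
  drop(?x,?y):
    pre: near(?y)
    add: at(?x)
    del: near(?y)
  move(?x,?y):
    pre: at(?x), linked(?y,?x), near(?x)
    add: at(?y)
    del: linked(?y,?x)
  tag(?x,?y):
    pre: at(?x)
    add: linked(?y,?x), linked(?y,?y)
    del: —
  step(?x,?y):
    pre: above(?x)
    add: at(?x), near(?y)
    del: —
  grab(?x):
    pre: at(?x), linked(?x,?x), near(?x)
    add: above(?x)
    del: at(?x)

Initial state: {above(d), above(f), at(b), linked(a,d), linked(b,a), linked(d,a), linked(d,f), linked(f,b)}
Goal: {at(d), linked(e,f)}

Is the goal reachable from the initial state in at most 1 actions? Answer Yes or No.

1. step(d,d)  →  {above(d), above(f), at(b), at(d), linked(a,d), linked(b,a), linked(d,a), linked(d,f), linked(f,b), near(d)}
2. drop(f,d)  →  {above(d), above(f), at(b), at(d), at(f), linked(a,d), linked(b,a), linked(d,a), linked(d,f), linked(f,b)}
3. tag(f,e)  →  {above(d), above(f), at(b), at(d), at(f), linked(a,d), linked(b,a), linked(d,a), linked(d,f), linked(e,e), linked(e,f), linked(f,b)}
optimal plan length = 3; 3 > 1

No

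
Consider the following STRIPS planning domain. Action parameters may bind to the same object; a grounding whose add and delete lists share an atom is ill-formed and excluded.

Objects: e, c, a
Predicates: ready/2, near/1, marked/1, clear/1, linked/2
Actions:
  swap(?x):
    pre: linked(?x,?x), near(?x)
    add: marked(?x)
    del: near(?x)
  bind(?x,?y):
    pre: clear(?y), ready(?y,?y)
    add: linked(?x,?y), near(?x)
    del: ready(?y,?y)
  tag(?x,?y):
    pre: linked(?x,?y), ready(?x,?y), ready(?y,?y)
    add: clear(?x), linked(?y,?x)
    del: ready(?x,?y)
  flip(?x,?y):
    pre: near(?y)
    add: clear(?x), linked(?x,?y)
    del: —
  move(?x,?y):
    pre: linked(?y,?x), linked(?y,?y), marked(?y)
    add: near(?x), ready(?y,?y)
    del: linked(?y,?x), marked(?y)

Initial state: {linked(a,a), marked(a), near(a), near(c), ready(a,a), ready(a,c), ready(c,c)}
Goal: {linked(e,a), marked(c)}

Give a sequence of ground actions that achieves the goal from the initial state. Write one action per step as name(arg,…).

1. flip(e,a)  →  {clear(e), linked(a,a), linked(e,a), marked(a), near(a), near(c), ready(a,a), ready(a,c), ready(c,c)}
2. flip(c,c)  →  {clear(c), clear(e), linked(a,a), linked(c,c), linked(e,a), marked(a), near(a), near(c), ready(a,a), ready(a,c), ready(c,c)}
3. swap(c)  →  {clear(c), clear(e), linked(a,a), linked(c,c), linked(e,a), marked(a), marked(c), near(a), ready(a,a), ready(a,c), ready(c,c)}

flip(e,a); flip(c,c); swap(c)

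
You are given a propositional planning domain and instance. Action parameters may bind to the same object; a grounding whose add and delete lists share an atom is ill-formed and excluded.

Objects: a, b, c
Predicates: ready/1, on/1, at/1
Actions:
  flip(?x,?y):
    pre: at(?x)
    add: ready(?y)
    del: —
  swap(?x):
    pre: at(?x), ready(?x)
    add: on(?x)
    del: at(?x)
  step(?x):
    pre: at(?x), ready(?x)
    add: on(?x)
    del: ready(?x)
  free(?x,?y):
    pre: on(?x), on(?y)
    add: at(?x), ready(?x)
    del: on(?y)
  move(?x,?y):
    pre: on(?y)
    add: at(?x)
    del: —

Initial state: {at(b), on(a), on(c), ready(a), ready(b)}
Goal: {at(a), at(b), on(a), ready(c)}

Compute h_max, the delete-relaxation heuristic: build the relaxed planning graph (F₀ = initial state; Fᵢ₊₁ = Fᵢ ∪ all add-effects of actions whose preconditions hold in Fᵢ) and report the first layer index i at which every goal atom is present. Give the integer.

F0 = init (5 atoms)
F1 = F0 ∪ {at(a), at(c), on(b), ready(c)}  (9 atoms)
goal ⊆ F1  ⇒  h_max = 1

1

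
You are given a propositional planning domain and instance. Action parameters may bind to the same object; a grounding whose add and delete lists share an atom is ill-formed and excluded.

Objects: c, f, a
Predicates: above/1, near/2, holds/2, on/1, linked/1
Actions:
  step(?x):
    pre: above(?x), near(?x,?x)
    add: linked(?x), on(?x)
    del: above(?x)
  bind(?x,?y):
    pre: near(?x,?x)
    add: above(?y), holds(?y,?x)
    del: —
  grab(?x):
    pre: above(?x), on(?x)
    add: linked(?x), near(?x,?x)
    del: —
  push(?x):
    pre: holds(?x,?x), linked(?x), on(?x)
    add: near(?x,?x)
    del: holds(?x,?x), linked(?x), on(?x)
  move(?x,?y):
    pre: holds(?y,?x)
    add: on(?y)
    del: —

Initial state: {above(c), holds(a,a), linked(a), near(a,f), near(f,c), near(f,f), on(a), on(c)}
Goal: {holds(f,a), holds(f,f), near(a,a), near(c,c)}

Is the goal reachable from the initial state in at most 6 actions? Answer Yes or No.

1. bind(f,f)  →  {above(c), above(f), holds(a,a), holds(f,f), linked(a), near(a,f), near(f,c), near(f,f), on(a), on(c)}
2. grab(c)  →  {above(c), above(f), holds(a,a), holds(f,f), linked(a), linked(c), near(a,f), near(c,c), near(f,c), near(f,f), on(a), on(c)}
3. push(a)  →  {above(c), above(f), holds(f,f), linked(c), near(a,a), near(a,f), near(c,c), near(f,c), near(f,f), on(c)}
4. bind(a,f)  →  {above(c), above(f), holds(f,a), holds(f,f), linked(c), near(a,a), near(a,f), near(c,c), near(f,c), near(f,f), on(c)}
optimal plan length = 4; 4 ≤ 6

Yes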